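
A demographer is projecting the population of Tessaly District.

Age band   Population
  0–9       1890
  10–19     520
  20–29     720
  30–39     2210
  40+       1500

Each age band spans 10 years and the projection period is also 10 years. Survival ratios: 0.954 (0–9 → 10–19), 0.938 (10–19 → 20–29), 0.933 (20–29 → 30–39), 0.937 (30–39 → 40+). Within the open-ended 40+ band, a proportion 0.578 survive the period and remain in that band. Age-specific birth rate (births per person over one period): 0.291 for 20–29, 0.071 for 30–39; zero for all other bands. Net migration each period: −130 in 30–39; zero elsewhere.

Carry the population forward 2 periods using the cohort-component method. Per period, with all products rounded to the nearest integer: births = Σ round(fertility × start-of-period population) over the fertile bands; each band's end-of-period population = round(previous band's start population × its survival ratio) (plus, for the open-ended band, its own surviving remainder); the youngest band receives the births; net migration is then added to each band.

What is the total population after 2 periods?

4752

Numbering the groups 1..5 from youngest to oldest:
After projecting period 1:
Births: 720 × 0.291 = 210, 2210 × 0.071 = 157 ⇒ total 367
Group 2: 1890 × 0.954 = 1803
Group 3: 520 × 0.938 = 488
Group 4: 720 × 0.933 = 672
Group 5: 2210 × 0.937 + 1500 × 0.578 = 2071 + 867 = 2938
Net migration: Group 4 − 130 → 542
End of period: [367, 1803, 488, 542, 2938]
After projecting period 2:
Births: 488 × 0.291 = 142, 542 × 0.071 = 38 ⇒ total 180
Group 2: 367 × 0.954 = 350
Group 3: 1803 × 0.938 = 1691
Group 4: 488 × 0.933 = 455
Group 5: 542 × 0.937 + 2938 × 0.578 = 508 + 1698 = 2206
Net migration: Group 4 − 130 → 325
End of period: [180, 350, 1691, 325, 2206]
Total after period 2: 180 + 350 + 1691 + 325 + 2206 = 4752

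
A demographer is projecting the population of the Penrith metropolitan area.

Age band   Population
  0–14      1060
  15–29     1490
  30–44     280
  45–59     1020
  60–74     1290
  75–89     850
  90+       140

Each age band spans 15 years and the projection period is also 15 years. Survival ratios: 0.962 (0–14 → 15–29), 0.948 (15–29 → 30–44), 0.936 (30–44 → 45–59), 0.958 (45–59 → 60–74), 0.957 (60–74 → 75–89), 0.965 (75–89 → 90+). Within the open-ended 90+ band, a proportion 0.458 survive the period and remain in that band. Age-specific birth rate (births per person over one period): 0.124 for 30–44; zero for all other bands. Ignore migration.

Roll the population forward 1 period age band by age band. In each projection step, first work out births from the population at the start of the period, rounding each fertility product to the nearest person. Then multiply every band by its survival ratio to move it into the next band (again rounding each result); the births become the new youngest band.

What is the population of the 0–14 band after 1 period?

Call the groups 1 to 7, youngest first.
— Period 1 —
Births: 280 × 0.124 = 35
Group 2: 1060 × 0.962 = 1020
Group 3: 1490 × 0.948 = 1413
Group 4: 280 × 0.936 = 262
Group 5: 1020 × 0.958 = 977
Group 6: 1290 × 0.957 = 1235
Group 7: 850 × 0.965 + 140 × 0.458 = 820 + 64 = 884
Population now: 0–14=35, 15–29=1020, 30–44=1413, 45–59=262, 60–74=977, 75–89=1235, 90+=884

35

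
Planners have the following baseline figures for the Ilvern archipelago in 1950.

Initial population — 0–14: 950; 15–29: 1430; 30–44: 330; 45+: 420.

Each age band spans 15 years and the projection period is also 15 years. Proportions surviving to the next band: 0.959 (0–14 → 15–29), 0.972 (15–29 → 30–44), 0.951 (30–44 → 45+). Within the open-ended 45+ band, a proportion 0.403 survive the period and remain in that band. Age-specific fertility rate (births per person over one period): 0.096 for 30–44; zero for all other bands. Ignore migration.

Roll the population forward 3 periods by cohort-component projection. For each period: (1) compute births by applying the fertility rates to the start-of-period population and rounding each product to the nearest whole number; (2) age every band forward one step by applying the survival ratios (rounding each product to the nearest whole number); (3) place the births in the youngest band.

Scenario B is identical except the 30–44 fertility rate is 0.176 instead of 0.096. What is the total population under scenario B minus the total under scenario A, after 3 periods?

Period 1.
Births: 330 × 0.096 = 32
15–29: 950 × 0.959 = 911
30–44: 1430 × 0.972 = 1390
45+: 330 × 0.951 + 420 × 0.403 = 314 + 169 = 483
Population now: 0–14=32, 15–29=911, 30–44=1390, 45+=483
Period 2.
Births: 1390 × 0.096 = 133
15–29: 32 × 0.959 = 31
30–44: 911 × 0.972 = 885
45+: 1390 × 0.951 + 483 × 0.403 = 1322 + 195 = 1517
Population now: 0–14=133, 15–29=31, 30–44=885, 45+=1517
Period 3.
Births: 885 × 0.096 = 85
15–29: 133 × 0.959 = 128
30–44: 31 × 0.972 = 30
45+: 885 × 0.951 + 1517 × 0.403 = 842 + 611 = 1453
Population now: 0–14=85, 15–29=128, 30–44=30, 45+=1453
Scenario A total after 3 periods: 1696
Scenario B projection —
Period 1.
Births: 330 × 0.176 = 58
15–29: 950 × 0.959 = 911
30–44: 1430 × 0.972 = 1390
45+: 330 × 0.951 + 420 × 0.403 = 314 + 169 = 483
Population now: 0–14=58, 15–29=911, 30–44=1390, 45+=483
Period 2.
Births: 1390 × 0.176 = 245
15–29: 58 × 0.959 = 56
30–44: 911 × 0.972 = 885
45+: 1390 × 0.951 + 483 × 0.403 = 1322 + 195 = 1517
Population now: 0–14=245, 15–29=56, 30–44=885, 45+=1517
Period 3.
Births: 885 × 0.176 = 156
15–29: 245 × 0.959 = 235
30–44: 56 × 0.972 = 54
45+: 885 × 0.951 + 1517 × 0.403 = 842 + 611 = 1453
Population now: 0–14=156, 15–29=235, 30–44=54, 45+=1453
Scenario B total after 3 periods: 1898
Difference B − A = 1898 − 1696 = 202

202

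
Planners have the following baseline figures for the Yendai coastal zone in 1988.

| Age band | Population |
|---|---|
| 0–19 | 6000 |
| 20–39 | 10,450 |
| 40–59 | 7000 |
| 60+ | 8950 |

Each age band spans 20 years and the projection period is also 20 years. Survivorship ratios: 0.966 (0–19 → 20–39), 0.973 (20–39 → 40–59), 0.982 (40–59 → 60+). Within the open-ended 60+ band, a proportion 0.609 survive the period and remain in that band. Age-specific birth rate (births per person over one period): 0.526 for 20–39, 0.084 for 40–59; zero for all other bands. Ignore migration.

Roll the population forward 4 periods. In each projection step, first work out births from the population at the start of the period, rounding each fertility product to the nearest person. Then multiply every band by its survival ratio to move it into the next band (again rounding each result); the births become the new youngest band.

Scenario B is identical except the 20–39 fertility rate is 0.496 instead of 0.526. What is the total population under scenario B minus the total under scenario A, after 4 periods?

After projecting period 1:
Births: 10450 * 0.526 = 5497 ; 7000 * 0.084 = 588 → total 6085
20–39: 6000 * 0.966 = 5796
40–59: 10450 * 0.973 = 10168
60+: 7000 * 0.982 + 8950 * 0.609 = 6874 + 5451 = 12325
End of period: [6085, 5796, 10168, 12325]
After projecting period 2:
Births: 5796 * 0.526 = 3049 ; 10168 * 0.084 = 854 → total 3903
20–39: 6085 * 0.966 = 5878
40–59: 5796 * 0.973 = 5640
60+: 10168 * 0.982 + 12325 * 0.609 = 9985 + 7506 = 17491
End of period: [3903, 5878, 5640, 17491]
After projecting period 3:
Births: 5878 * 0.526 = 3092 ; 5640 * 0.084 = 474 → total 3566
20–39: 3903 * 0.966 = 3770
40–59: 5878 * 0.973 = 5719
60+: 5640 * 0.982 + 17491 * 0.609 = 5538 + 10652 = 16190
End of period: [3566, 3770, 5719, 16190]
After projecting period 4:
Births: 3770 * 0.526 = 1983 ; 5719 * 0.084 = 480 → total 2463
20–39: 3566 * 0.966 = 3445
40–59: 3770 * 0.973 = 3668
60+: 5719 * 0.982 + 16190 * 0.609 = 5616 + 9860 = 15476
End of period: [2463, 3445, 3668, 15476]
Scenario A total after 4 periods: 25052
Scenario B projection —
After projecting period 1:
Births: 10450 * 0.496 = 5183 ; 7000 * 0.084 = 588 → total 5771
20–39: 6000 * 0.966 = 5796
40–59: 10450 * 0.973 = 10168
60+: 7000 * 0.982 + 8950 * 0.609 = 6874 + 5451 = 12325
End of period: [5771, 5796, 10168, 12325]
After projecting period 2:
Births: 5796 * 0.496 = 2875 ; 10168 * 0.084 = 854 → total 3729
20–39: 5771 * 0.966 = 5575
40–59: 5796 * 0.973 = 5640
60+: 10168 * 0.982 + 12325 * 0.609 = 9985 + 7506 = 17491
End of period: [3729, 5575, 5640, 17491]
After projecting period 3:
Births: 5575 * 0.496 = 2765 ; 5640 * 0.084 = 474 → total 3239
20–39: 3729 * 0.966 = 3602
40–59: 5575 * 0.973 = 5424
60+: 5640 * 0.982 + 17491 * 0.609 = 5538 + 10652 = 16190
End of period: [3239, 3602, 5424, 16190]
After projecting period 4:
Births: 3602 * 0.496 = 1787 ; 5424 * 0.084 = 456 → total 2243
20–39: 3239 * 0.966 = 3129
40–59: 3602 * 0.973 = 3505
60+: 5424 * 0.982 + 16190 * 0.609 = 5326 + 9860 = 15186
End of period: [2243, 3129, 3505, 15186]
Scenario B total after 4 periods: 24063
Difference B − A = 24063 − 25052 = -989

-989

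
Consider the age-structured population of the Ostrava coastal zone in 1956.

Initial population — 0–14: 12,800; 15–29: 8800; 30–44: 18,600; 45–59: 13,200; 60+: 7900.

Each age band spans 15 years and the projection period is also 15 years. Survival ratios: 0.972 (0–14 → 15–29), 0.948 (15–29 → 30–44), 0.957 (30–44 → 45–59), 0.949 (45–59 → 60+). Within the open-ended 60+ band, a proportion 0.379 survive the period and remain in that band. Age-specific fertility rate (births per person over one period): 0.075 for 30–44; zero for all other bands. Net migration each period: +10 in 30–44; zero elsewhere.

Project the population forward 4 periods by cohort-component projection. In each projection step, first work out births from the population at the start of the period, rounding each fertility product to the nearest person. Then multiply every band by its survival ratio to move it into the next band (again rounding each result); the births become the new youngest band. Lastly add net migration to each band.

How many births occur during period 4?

Period 1.
Births: 18600 × 0.075 = 1395
15–29: 12800 × 0.972 = 12442
30–44: 8800 × 0.948 = 8342
45–59: 18600 × 0.957 = 17800
60+: 13200 × 0.949 + 7900 × 0.379 = 12527 + 2994 = 15521
Net migration: 30–44 + 10 → 8352
Giving 1395 / 12442 / 8352 / 17800 / 15521.
Period 2.
Births: 8352 × 0.075 = 626
15–29: 1395 × 0.972 = 1356
30–44: 12442 × 0.948 = 11795
45–59: 8352 × 0.957 = 7993
60+: 17800 × 0.949 + 15521 × 0.379 = 16892 + 5882 = 22774
Net migration: 30–44 + 10 → 11805
Giving 626 / 1356 / 11805 / 7993 / 22774.
Period 3.
Births: 11805 × 0.075 = 885
15–29: 626 × 0.972 = 608
30–44: 1356 × 0.948 = 1285
45–59: 11805 × 0.957 = 11297
60+: 7993 × 0.949 + 22774 × 0.379 = 7585 + 8631 = 16216
Net migration: 30–44 + 10 → 1295
Giving 885 / 608 / 1295 / 11297 / 16216.
Period 4.
Births: 1295 × 0.075 = 97
15–29: 885 × 0.972 = 860
30–44: 608 × 0.948 = 576
45–59: 1295 × 0.957 = 1239
60+: 11297 × 0.949 + 16216 × 0.379 = 10721 + 6146 = 16867
Net migration: 30–44 + 10 → 586
Giving 97 / 860 / 586 / 1239 / 16867.

97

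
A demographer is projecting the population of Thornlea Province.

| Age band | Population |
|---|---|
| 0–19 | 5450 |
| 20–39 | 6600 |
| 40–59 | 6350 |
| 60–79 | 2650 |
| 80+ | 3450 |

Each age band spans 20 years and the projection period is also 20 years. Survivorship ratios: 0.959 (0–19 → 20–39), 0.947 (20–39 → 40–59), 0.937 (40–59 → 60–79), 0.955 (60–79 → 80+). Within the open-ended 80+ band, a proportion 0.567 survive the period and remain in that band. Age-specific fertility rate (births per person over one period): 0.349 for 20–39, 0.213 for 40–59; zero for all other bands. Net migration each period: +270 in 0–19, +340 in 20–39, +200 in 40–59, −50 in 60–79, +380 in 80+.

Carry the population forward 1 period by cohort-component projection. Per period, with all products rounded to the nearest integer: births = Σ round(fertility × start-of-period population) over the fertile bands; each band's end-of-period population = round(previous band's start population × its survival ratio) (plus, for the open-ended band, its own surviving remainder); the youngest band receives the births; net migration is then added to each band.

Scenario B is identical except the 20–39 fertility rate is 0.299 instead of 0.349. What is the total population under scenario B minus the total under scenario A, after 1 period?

-330

Period 1:
Births: 6600 × 0.349 = 2303 ; 6350 × 0.213 = 1353 → 3656
20–39: 5450 × 0.959 = 5227
40–59: 6600 × 0.947 = 6250
60–79: 6350 × 0.937 = 5950
80+: 2650 × 0.955 + 3450 × 0.567 = 2531 + 1956 = 4487
Net migration: 0–19 + 270 → 3926; 20–39 + 340 → 5567; 40–59 + 200 → 6450; 60–79 − 50 → 5900; 80+ + 380 → 4867
End of period: [3926, 5567, 6450, 5900, 4867]
Scenario A total after 1 period: 26710
Scenario B projection —
Period 1:
Births: 6600 × 0.299 = 1973 ; 6350 × 0.213 = 1353 → 3326
20–39: 5450 × 0.959 = 5227
40–59: 6600 × 0.947 = 6250
60–79: 6350 × 0.937 = 5950
80+: 2650 × 0.955 + 3450 × 0.567 = 2531 + 1956 = 4487
Net migration: 0–19 + 270 → 3596; 20–39 + 340 → 5567; 40–59 + 200 → 6450; 60–79 − 50 → 5900; 80+ + 380 → 4867
End of period: [3596, 5567, 6450, 5900, 4867]
Scenario B total after 1 period: 26380
Difference B − A = 26380 − 26710 = -330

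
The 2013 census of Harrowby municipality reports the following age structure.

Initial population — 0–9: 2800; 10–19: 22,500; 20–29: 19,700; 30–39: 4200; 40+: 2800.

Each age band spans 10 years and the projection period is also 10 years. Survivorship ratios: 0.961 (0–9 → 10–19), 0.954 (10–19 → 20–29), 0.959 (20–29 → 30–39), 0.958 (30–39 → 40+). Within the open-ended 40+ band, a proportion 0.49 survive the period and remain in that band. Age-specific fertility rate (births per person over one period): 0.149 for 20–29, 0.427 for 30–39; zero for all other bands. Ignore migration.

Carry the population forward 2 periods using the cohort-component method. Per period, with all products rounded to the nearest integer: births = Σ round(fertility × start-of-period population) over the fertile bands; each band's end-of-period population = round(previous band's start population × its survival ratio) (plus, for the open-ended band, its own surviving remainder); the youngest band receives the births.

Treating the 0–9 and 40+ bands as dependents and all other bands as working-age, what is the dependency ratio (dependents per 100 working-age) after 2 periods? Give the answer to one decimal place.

Period 1.
Births: 19700 * 0.149 = 2935 ; 4200 * 0.427 = 1793 → total 4728
10–19: 2800 * 0.961 = 2691
20–29: 22500 * 0.954 = 21465
30–39: 19700 * 0.959 = 18892
40+: 4200 * 0.958 + 2800 * 0.49 = 4024 + 1372 = 5396
→ [4728, 2691, 21465, 18892, 5396]
Period 2.
Births: 21465 * 0.149 = 3198 ; 18892 * 0.427 = 8067 → total 11265
10–19: 4728 * 0.961 = 4544
20–29: 2691 * 0.954 = 2567
30–39: 21465 * 0.959 = 20585
40+: 18892 * 0.958 + 5396 * 0.49 = 18099 + 2644 = 20743
→ [11265, 4544, 2567, 20585, 20743]
Dependents (band 0–9 + band 40+) = 11265 + 20743 = 32008; working-age = 27696; ratio = 32008/27696 × 100 = 115.6

115.6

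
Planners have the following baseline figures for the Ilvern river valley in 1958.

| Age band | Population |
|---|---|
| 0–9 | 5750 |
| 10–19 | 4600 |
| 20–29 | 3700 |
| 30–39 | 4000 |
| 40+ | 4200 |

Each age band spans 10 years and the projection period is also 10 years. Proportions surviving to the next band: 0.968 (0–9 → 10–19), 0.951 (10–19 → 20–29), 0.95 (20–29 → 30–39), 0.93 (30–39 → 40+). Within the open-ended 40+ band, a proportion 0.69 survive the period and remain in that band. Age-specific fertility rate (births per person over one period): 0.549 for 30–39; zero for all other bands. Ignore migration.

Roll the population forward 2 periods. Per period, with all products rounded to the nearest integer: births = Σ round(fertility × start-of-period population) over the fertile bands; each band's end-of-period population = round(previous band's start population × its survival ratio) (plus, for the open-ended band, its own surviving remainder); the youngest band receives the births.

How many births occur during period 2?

1930

— Period 1 —
Births: 4000 × 0.549 = 2196
10–19: 5750 × 0.968 = 5566
20–29: 4600 × 0.951 = 4375
30–39: 3700 × 0.95 = 3515
40+: 4000 × 0.93 + 4200 × 0.69 = 3720 + 2898 = 6618
Population now: 0–9=2196, 10–19=5566, 20–29=4375, 30–39=3515, 40+=6618
— Period 2 —
Births: 3515 × 0.549 = 1930
10–19: 2196 × 0.968 = 2126
20–29: 5566 × 0.951 = 5293
30–39: 4375 × 0.95 = 4156
40+: 3515 × 0.93 + 6618 × 0.69 = 3269 + 4566 = 7835
Population now: 0–9=1930, 10–19=2126, 20–29=5293, 30–39=4156, 40+=7835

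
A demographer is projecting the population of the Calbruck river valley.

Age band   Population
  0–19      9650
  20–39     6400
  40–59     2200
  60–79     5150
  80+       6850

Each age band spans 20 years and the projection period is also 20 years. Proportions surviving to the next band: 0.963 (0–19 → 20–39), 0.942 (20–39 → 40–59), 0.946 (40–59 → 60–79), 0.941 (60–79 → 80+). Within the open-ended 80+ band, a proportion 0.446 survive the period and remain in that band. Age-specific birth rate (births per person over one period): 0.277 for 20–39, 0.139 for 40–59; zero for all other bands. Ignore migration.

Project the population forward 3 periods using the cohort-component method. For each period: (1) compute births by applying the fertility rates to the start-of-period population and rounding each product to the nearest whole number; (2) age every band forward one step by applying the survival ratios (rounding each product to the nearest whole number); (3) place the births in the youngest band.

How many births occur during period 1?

2079

Call the groups 1 to 5, youngest first.
After projecting period 1:
Births: 6400 * 0.277 = 1773 ; 2200 * 0.139 = 306 — total 2079
Group 2: 9650 * 0.963 = 9293
Group 3: 6400 * 0.942 = 6029
Group 4: 2200 * 0.946 = 2081
Group 5: 5150 * 0.941 + 6850 * 0.446 = 4846 + 3055 = 7901
End of period: [2079, 9293, 6029, 2081, 7901]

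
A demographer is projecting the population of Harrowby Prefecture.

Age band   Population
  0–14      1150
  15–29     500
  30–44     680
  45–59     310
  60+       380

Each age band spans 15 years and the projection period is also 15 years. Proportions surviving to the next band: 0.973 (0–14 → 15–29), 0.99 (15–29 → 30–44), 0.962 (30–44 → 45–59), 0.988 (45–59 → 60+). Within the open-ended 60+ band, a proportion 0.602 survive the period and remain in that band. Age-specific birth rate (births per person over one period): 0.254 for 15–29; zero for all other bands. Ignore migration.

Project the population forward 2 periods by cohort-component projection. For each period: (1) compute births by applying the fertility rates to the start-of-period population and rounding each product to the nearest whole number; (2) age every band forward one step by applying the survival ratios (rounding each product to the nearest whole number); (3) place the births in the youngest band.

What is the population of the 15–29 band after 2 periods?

124

Period 1.
Births: 500 × 0.254 = 127
15–29: 1150 × 0.973 = 1119
30–44: 500 × 0.99 = 495
45–59: 680 × 0.962 = 654
60+: 310 × 0.988 + 380 × 0.602 = 306 + 229 = 535
Giving 127 / 1119 / 495 / 654 / 535.
Period 2.
Births: 1119 × 0.254 = 284
15–29: 127 × 0.973 = 124
30–44: 1119 × 0.99 = 1108
45–59: 495 × 0.962 = 476
60+: 654 × 0.988 + 535 × 0.602 = 646 + 322 = 968
Giving 284 / 124 / 1108 / 476 / 968.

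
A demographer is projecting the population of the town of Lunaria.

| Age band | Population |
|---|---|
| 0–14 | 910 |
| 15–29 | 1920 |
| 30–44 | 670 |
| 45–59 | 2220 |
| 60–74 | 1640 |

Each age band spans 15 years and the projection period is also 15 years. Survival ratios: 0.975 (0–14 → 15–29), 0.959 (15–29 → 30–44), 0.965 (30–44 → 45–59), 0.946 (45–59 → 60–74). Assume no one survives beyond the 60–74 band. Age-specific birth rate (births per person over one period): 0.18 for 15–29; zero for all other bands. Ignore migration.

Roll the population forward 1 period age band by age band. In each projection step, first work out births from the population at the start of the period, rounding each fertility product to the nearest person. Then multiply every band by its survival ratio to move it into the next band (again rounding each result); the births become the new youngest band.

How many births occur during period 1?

(Groups numbered youngest = 1 to oldest = 5.)
Period 1.
Births: 1920 × 0.18 = 346
Group 2: 910 × 0.975 = 887
Group 3: 1920 × 0.959 = 1841
Group 4: 670 × 0.965 = 647
Group 5: 2220 × 0.946 = 2100
Giving 346 / 887 / 1841 / 647 / 2100.

346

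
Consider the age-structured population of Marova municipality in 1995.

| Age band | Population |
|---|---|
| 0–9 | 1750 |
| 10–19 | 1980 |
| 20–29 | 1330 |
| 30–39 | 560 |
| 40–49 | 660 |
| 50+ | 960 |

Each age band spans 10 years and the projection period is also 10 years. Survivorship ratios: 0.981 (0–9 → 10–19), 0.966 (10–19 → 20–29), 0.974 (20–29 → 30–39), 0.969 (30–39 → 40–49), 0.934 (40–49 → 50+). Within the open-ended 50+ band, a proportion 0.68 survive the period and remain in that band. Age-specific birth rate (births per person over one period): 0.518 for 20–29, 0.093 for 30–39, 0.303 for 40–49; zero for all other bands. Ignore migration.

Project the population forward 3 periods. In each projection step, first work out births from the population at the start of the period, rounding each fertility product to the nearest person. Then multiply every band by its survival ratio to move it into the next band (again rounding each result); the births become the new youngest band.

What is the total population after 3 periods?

Call the bands 1 to 6, youngest first.
— Period 1 —
Births: 1330 * 0.518 = 689  |  560 * 0.093 = 52  |  660 * 0.303 = 200 ⇒ total 941
Band 2: 1750 * 0.981 = 1717
Band 3: 1980 * 0.966 = 1913
Band 4: 1330 * 0.974 = 1295
Band 5: 560 * 0.969 = 543
Band 6: 660 * 0.934 + 960 * 0.68 = 616 + 653 = 1269
End of period: [941, 1717, 1913, 1295, 543, 1269]
— Period 2 —
Births: 1913 * 0.518 = 991  |  1295 * 0.093 = 120  |  543 * 0.303 = 165 ⇒ total 1276
Band 2: 941 * 0.981 = 923
Band 3: 1717 * 0.966 = 1659
Band 4: 1913 * 0.974 = 1863
Band 5: 1295 * 0.969 = 1255
Band 6: 543 * 0.934 + 1269 * 0.68 = 507 + 863 = 1370
End of period: [1276, 923, 1659, 1863, 1255, 1370]
— Period 3 —
Births: 1659 * 0.518 = 859  |  1863 * 0.093 = 173  |  1255 * 0.303 = 380 ⇒ total 1412
Band 2: 1276 * 0.981 = 1252
Band 3: 923 * 0.966 = 892
Band 4: 1659 * 0.974 = 1616
Band 5: 1863 * 0.969 = 1805
Band 6: 1255 * 0.934 + 1370 * 0.68 = 1172 + 932 = 2104
End of period: [1412, 1252, 892, 1616, 1805, 2104]
Total after period 3: 1412 + 1252 + 892 + 1616 + 1805 + 2104 = 9081

9081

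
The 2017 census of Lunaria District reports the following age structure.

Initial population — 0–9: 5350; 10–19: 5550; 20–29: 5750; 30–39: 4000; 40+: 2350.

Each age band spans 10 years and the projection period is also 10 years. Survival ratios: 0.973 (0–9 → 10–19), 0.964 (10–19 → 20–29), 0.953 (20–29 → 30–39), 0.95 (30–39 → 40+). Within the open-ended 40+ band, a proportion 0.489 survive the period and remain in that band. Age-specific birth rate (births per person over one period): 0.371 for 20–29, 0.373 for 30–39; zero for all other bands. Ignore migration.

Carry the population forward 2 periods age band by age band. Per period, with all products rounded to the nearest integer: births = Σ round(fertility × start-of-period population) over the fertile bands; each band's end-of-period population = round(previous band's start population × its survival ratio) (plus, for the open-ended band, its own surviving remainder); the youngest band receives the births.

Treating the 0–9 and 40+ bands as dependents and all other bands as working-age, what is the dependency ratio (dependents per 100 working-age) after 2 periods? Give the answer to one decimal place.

85.4

Call the groups 1 to 5, youngest first.
After projecting period 1:
Births: 5750 × 0.371 = 2133 ; 4000 × 0.373 = 1492 → total 3625
Group 2: 5350 × 0.973 = 5206
Group 3: 5550 × 0.964 = 5350
Group 4: 5750 × 0.953 = 5480
Group 5: 4000 × 0.95 + 2350 × 0.489 = 3800 + 1149 = 4949
→ [3625, 5206, 5350, 5480, 4949]
After projecting period 2:
Births: 5350 × 0.371 = 1985 ; 5480 × 0.373 = 2044 → total 4029
Group 2: 3625 × 0.973 = 3527
Group 3: 5206 × 0.964 = 5019
Group 4: 5350 × 0.953 = 5099
Group 5: 5480 × 0.95 + 4949 × 0.489 = 5206 + 2420 = 7626
→ [4029, 3527, 5019, 5099, 7626]
Dependents (band 0–9 + band 40+) = 4029 + 7626 = 11655; working-age = 13645; ratio = 11655/13645 × 100 = 85.4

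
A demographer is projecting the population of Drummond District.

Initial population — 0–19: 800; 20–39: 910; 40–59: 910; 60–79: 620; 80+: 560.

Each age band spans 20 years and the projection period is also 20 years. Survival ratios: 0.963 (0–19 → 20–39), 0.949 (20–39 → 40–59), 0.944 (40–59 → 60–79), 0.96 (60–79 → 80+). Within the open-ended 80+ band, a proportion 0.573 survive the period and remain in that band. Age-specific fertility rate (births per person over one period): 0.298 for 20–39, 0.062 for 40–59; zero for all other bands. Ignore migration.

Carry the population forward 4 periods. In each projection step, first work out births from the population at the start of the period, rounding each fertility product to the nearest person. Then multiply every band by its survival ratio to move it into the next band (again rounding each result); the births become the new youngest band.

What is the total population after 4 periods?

2329

After projecting period 1:
Births: 910 × 0.298 = 271 ; 910 × 0.062 = 56 → total 327
20–39: 800 × 0.963 = 770
40–59: 910 × 0.949 = 864
60–79: 910 × 0.944 = 859
80+: 620 × 0.96 + 560 × 0.573 = 595 + 321 = 916
→ [327, 770, 864, 859, 916]
After projecting period 2:
Births: 770 × 0.298 = 229 ; 864 × 0.062 = 54 → total 283
20–39: 327 × 0.963 = 315
40–59: 770 × 0.949 = 731
60–79: 864 × 0.944 = 816
80+: 859 × 0.96 + 916 × 0.573 = 825 + 525 = 1350
→ [283, 315, 731, 816, 1350]
After projecting period 3:
Births: 315 × 0.298 = 94 ; 731 × 0.062 = 45 → total 139
20–39: 283 × 0.963 = 273
40–59: 315 × 0.949 = 299
60–79: 731 × 0.944 = 690
80+: 816 × 0.96 + 1350 × 0.573 = 783 + 774 = 1557
→ [139, 273, 299, 690, 1557]
After projecting period 4:
Births: 273 × 0.298 = 81 ; 299 × 0.062 = 19 → total 100
20–39: 139 × 0.963 = 134
40–59: 273 × 0.949 = 259
60–79: 299 × 0.944 = 282
80+: 690 × 0.96 + 1557 × 0.573 = 662 + 892 = 1554
→ [100, 134, 259, 282, 1554]
Total after period 4: 100 + 134 + 259 + 282 + 1554 = 2329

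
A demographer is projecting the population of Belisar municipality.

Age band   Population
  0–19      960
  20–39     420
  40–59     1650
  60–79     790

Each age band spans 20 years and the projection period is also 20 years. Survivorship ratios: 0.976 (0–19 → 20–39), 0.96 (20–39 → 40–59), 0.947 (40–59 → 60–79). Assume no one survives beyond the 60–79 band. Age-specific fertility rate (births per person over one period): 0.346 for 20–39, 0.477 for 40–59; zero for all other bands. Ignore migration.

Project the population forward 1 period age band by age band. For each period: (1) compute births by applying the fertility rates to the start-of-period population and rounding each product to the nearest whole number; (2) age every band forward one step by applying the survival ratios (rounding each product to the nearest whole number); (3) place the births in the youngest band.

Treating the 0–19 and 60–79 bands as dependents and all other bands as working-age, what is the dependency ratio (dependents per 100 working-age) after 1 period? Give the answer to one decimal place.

186.2

Let group 1 be 0–19 through group 4 = 60–79.
[period 1]
Births: 420 × 0.346 = 145 ; 1650 × 0.477 = 787 → total 932
Group 2: 960 × 0.976 = 937
Group 3: 420 × 0.96 = 403
Group 4: 1650 × 0.947 = 1563
→ [932, 937, 403, 1563]
Dependents (band 0–19 + band 60–79) = 932 + 1563 = 2495; working-age = 1340; ratio = 2495/1340 × 100 = 186.2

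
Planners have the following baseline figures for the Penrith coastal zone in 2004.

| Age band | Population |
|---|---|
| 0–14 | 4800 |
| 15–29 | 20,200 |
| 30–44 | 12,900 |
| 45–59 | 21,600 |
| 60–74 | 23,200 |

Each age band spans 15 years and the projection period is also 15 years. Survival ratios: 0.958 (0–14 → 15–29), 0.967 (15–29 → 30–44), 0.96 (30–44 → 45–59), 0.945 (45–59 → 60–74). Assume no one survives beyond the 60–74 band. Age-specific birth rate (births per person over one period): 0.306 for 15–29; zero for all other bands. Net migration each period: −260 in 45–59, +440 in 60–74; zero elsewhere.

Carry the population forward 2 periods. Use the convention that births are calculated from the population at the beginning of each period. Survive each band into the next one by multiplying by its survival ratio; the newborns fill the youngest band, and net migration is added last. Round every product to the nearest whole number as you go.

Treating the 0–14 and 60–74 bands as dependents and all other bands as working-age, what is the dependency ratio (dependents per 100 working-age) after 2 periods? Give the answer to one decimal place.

46.1

— Period 1 —
Births: 20200 * 0.306 = 6181
15–29: 4800 * 0.958 = 4598
30–44: 20200 * 0.967 = 19533
45–59: 12900 * 0.96 = 12384
60–74: 21600 * 0.945 = 20412
Net migration: 45–59 − 260 → 12124; 60–74 + 440 → 20852
Population now: 0–14=6181, 15–29=4598, 30–44=19533, 45–59=12124, 60–74=20852
— Period 2 —
Births: 4598 * 0.306 = 1407
15–29: 6181 * 0.958 = 5921
30–44: 4598 * 0.967 = 4446
45–59: 19533 * 0.96 = 18752
60–74: 12124 * 0.945 = 11457
Net migration: 45–59 − 260 → 18492; 60–74 + 440 → 11897
Population now: 0–14=1407, 15–29=5921, 30–44=4446, 45–59=18492, 60–74=11897
Dependents (band 0–14 + band 60–74) = 1407 + 11897 = 13304; working-age = 28859; ratio = 13304/28859 × 100 = 46.1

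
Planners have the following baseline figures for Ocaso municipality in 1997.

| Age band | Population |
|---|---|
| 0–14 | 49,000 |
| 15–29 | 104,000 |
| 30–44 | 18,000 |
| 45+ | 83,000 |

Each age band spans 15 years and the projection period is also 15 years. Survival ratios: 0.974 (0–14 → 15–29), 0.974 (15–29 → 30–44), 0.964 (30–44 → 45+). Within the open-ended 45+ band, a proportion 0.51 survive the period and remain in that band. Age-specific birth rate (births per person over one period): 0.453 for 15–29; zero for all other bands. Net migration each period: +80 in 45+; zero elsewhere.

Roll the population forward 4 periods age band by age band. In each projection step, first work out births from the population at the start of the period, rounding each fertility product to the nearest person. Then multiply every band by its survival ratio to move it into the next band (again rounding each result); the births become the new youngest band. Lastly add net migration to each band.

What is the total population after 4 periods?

149703

Call the groups 1 to 4, youngest first.
After projecting period 1:
Births: 104000 × 0.453 = 47112
Group 2: 49000 × 0.974 = 47726
Group 3: 104000 × 0.974 = 101296
Group 4: 18000 × 0.964 + 83000 × 0.51 = 17352 + 42330 = 59682
Net migration: Group 4 + 80 → 59762
→ [47112, 47726, 101296, 59762]
After projecting period 2:
Births: 47726 × 0.453 = 21620
Group 2: 47112 × 0.974 = 45887
Group 3: 47726 × 0.974 = 46485
Group 4: 101296 × 0.964 + 59762 × 0.51 = 97649 + 30479 = 128128
Net migration: Group 4 + 80 → 128208
→ [21620, 45887, 46485, 128208]
After projecting period 3:
Births: 45887 × 0.453 = 20787
Group 2: 21620 × 0.974 = 21058
Group 3: 45887 × 0.974 = 44694
Group 4: 46485 × 0.964 + 128208 × 0.51 = 44812 + 65386 = 110198
Net migration: Group 4 + 80 → 110278
→ [20787, 21058, 44694, 110278]
After projecting period 4:
Births: 21058 × 0.453 = 9539
Group 2: 20787 × 0.974 = 20247
Group 3: 21058 × 0.974 = 20510
Group 4: 44694 × 0.964 + 110278 × 0.51 = 43085 + 56242 = 99327
Net migration: Group 4 + 80 → 99407
→ [9539, 20247, 20510, 99407]
Total after period 4: 9539 + 20247 + 20510 + 99407 = 149703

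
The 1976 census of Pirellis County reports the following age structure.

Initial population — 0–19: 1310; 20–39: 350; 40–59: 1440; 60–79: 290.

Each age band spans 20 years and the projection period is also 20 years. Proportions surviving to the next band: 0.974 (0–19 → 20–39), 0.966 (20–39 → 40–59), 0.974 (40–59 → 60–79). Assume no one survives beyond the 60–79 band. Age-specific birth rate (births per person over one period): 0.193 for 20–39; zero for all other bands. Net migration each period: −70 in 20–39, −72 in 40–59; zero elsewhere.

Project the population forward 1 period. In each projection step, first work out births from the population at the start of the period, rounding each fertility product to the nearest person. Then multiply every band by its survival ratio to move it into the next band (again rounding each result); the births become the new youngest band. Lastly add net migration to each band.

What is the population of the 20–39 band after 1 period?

Period 1:
Births: 350 × 0.193 = 68
20–39: 1310 × 0.974 = 1276
40–59: 350 × 0.966 = 338
60–79: 1440 × 0.974 = 1403
Net migration: 20–39 − 70 → 1206; 40–59 − 72 → 266
→ [68, 1206, 266, 1403]

1206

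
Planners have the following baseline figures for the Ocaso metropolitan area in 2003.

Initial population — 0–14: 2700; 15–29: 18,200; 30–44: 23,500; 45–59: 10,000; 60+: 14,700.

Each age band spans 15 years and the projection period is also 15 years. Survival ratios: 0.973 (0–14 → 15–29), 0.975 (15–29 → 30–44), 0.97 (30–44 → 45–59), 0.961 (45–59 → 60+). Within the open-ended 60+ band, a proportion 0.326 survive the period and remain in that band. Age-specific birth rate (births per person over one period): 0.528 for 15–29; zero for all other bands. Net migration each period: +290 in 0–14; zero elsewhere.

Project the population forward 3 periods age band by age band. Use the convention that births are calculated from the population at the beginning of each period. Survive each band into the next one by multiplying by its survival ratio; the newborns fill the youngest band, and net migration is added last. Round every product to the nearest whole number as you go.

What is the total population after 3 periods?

44098

Call the groups 1 to 5, youngest first.
After projecting period 1:
Births: 18200 * 0.528 = 9610
Group 2: 2700 * 0.973 = 2627
Group 3: 18200 * 0.975 = 17745
Group 4: 23500 * 0.97 = 22795
Group 5: 10000 * 0.961 + 14700 * 0.326 = 9610 + 4792 = 14402
Net migration: Group 1 + 290 → 9900
Giving 9900 / 2627 / 17745 / 22795 / 14402.
After projecting period 2:
Births: 2627 * 0.528 = 1387
Group 2: 9900 * 0.973 = 9633
Group 3: 2627 * 0.975 = 2561
Group 4: 17745 * 0.97 = 17213
Group 5: 22795 * 0.961 + 14402 * 0.326 = 21906 + 4695 = 26601
Net migration: Group 1 + 290 → 1677
Giving 1677 / 9633 / 2561 / 17213 / 26601.
After projecting period 3:
Births: 9633 * 0.528 = 5086
Group 2: 1677 * 0.973 = 1632
Group 3: 9633 * 0.975 = 9392
Group 4: 2561 * 0.97 = 2484
Group 5: 17213 * 0.961 + 26601 * 0.326 = 16542 + 8672 = 25214
Net migration: Group 1 + 290 → 5376
Giving 5376 / 1632 / 9392 / 2484 / 25214.
Total after period 3: 5376 + 1632 + 9392 + 2484 + 25214 = 44098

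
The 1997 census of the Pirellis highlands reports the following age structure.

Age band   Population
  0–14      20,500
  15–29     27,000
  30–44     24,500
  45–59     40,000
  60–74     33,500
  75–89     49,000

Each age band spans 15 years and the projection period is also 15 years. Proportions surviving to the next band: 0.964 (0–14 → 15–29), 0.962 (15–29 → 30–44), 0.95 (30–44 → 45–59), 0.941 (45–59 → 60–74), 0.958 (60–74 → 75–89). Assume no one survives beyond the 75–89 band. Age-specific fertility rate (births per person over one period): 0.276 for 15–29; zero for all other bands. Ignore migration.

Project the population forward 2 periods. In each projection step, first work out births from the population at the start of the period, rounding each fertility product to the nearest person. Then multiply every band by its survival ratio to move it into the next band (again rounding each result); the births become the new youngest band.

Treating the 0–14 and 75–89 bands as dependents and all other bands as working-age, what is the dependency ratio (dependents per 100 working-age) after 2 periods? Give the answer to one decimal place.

57.0

Call the groups 1 to 6, youngest first.
— Period 1 —
Births: 27000 × 0.276 = 7452
Group 2: 20500 × 0.964 = 19762
Group 3: 27000 × 0.962 = 25974
Group 4: 24500 × 0.95 = 23275
Group 5: 40000 × 0.941 = 37640
Group 6: 33500 × 0.958 = 32093
→ [7452, 19762, 25974, 23275, 37640, 32093]
— Period 2 —
Births: 19762 × 0.276 = 5454
Group 2: 7452 × 0.964 = 7184
Group 3: 19762 × 0.962 = 19011
Group 4: 25974 × 0.95 = 24675
Group 5: 23275 × 0.941 = 21902
Group 6: 37640 × 0.958 = 36059
→ [5454, 7184, 19011, 24675, 21902, 36059]
Dependents (band 0–14 + band 75–89) = 5454 + 36059 = 41513; working-age = 72772; ratio = 41513/72772 × 100 = 57.0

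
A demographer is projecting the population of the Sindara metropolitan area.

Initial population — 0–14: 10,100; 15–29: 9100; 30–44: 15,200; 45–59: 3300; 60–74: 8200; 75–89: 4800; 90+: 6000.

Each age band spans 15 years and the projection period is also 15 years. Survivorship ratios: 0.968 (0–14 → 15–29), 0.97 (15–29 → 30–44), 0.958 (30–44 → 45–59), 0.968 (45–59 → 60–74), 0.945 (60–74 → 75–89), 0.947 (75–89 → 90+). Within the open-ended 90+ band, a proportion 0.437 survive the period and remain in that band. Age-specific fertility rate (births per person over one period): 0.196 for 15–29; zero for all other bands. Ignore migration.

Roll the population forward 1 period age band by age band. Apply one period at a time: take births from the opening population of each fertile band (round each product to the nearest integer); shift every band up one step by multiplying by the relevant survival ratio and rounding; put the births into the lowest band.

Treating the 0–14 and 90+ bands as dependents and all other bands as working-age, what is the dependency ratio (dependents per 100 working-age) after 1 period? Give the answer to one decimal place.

— Period 1 —
Births: 9100 × 0.196 = 1784
15–29: 10100 × 0.968 = 9777
30–44: 9100 × 0.97 = 8827
45–59: 15200 × 0.958 = 14562
60–74: 3300 × 0.968 = 3194
75–89: 8200 × 0.945 = 7749
90+: 4800 × 0.947 + 6000 × 0.437 = 4546 + 2622 = 7168
Giving 1784 / 9777 / 8827 / 14562 / 3194 / 7749 / 7168.
Dependents (band 0–14 + band 90+) = 1784 + 7168 = 8952; working-age = 44109; ratio = 8952/44109 × 100 = 20.3

20.3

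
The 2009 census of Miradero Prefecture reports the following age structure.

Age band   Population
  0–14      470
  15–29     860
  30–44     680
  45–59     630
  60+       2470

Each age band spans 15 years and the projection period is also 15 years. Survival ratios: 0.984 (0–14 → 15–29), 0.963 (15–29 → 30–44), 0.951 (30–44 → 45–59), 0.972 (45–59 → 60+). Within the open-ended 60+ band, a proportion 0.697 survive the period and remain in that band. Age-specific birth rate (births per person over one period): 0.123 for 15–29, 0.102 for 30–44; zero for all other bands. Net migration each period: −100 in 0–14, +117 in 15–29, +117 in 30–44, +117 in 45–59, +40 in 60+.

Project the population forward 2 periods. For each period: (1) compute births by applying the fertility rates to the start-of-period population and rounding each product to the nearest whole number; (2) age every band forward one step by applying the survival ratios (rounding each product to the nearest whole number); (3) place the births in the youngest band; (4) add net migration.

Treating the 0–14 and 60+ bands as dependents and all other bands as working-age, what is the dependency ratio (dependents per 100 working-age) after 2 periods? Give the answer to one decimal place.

133.1

Period 1.
Births: 860 × 0.123 = 106  |  680 × 0.102 = 69 → total 175
15–29: 470 × 0.984 = 462
30–44: 860 × 0.963 = 828
45–59: 680 × 0.951 = 647
60+: 630 × 0.972 + 2470 × 0.697 = 612 + 1722 = 2334
Net migration: 0–14 − 100 → 75; 15–29 + 117 → 579; 30–44 + 117 → 945; 45–59 + 117 → 764; 60+ + 40 → 2374
End of period: [75, 579, 945, 764, 2374]
Period 2.
Births: 579 × 0.123 = 71  |  945 × 0.102 = 96 → total 167
15–29: 75 × 0.984 = 74
30–44: 579 × 0.963 = 558
45–59: 945 × 0.951 = 899
60+: 764 × 0.972 + 2374 × 0.697 = 743 + 1655 = 2398
Net migration: 0–14 − 100 → 67; 15–29 + 117 → 191; 30–44 + 117 → 675; 45–59 + 117 → 1016; 60+ + 40 → 2438
End of period: [67, 191, 675, 1016, 2438]
Dependents (band 0–14 + band 60+) = 67 + 2438 = 2505; working-age = 1882; ratio = 2505/1882 × 100 = 133.1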